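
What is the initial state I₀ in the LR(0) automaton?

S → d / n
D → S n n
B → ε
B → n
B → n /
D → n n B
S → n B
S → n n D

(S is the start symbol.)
{ [S → . d / n], [S → . n B], [S → . n n D], [S' → . S] }

First, augment the grammar with S' → S
I₀ = CLOSURE({ [S' → . S] }):
  [S' → . S] has the dot before S: add [S → . d / n], [S → . n B], [S → . n n D]
No further items can be added.

I₀ = { [S → . d / n], [S → . n B], [S → . n n D], [S' → . S] }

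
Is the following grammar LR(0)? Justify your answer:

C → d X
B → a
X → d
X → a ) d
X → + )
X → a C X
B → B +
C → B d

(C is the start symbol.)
A grammar is LR(0) if no state in the canonical LR(0) collection has:
  - both a shift item (dot before a terminal) and a complete item (shift-reduce conflict), or
  - two or more complete items (reduce-reduce conflict; the accept item [C' → C .] counts as a complete item here).

Augment with C' → C and build the canonical LR(0) collection (I0 = CLOSURE({[C' → . C]}), then GOTO on every symbol after a dot until no new states appear). It has 16 states:
  I0: { [B → . B +], [B → . a], [C → . B d], [C → . d X], [C' → . C] }  — shift
  I1: { [B → B . +], [C → B . d] }  — shift
  I2: { [C' → C .] }  — accept
  I3: { [B → a .] }  — reduce
  I4: { [C → d . X], [X → . + )], [X → . a ) d], [X → . a C X], [X → . d] }  — shift
  I5: { [X → + . )] }  — shift
  I6: { [C → d X .] }  — reduce
  I7: { [B → . B +], [B → . a], [C → . B d], [C → . d X], [X → a . ) d], [X → a . C X] }  — shift
  I8: { [X → d .] }  — reduce
  I9: { [X → a ) . d] }  — shift
  I10: { [X → . + )], [X → . a ) d], [X → . a C X], [X → . d], [X → a C . X] }  — shift
  I11: { [X → a C X .] }  — reduce
  I12: { [X → a ) d .] }  — reduce
  I13: { [X → + ) .] }  — reduce
  I14: { [B → B + .] }  — reduce
  I15: { [C → B d .] }  — reduce

Every state is either a pure shift/goto state or contains exactly one complete item and nothing to shift — no conflicts. The grammar is LR(0).

Answer: Yes, the grammar is LR(0)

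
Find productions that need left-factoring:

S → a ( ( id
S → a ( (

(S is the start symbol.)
Left-factoring is needed when two productions for the same non-terminal
share a common prefix on the right-hand side.

Productions for S:
  S → a ( ( id
  S → a ( (

Found common prefix 'a ( (' in productions for S

Answer: Yes, S has productions with common prefix 'a ( ('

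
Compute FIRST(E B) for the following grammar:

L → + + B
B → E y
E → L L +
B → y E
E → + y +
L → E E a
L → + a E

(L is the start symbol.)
{ '+' }

FIRST sets of the non-terminals involved (from the grammar, by fixed-point iteration):
  FIRST(E) = { '+' }

To compute FIRST(E B), process the symbols left to right:
Symbol E is a non-terminal. Add FIRST(E) \ {ε} = { '+' }
E is not nullable (ε ∉ FIRST(E)), so stop here.
FIRST(E B) = { '+' }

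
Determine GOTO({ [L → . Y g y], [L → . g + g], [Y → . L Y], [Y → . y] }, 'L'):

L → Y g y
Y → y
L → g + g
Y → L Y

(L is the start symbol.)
GOTO(I, 'L') = CLOSURE({ [A → αX.β] : [A → α.Xβ] ∈ I, X = 'L' })

Items with dot before 'L', with the dot advanced:
  [Y → . L Y] → [Y → L . Y]
Closure of the advanced items:
  [Y → L . Y] has the dot before Y: add [Y → . y], [Y → . L Y]
  [Y → . L Y] has the dot before L: add [L → . Y g y], [L → . g + g]

GOTO = { [L → . Y g y], [L → . g + g], [Y → . L Y], [Y → . y], [Y → L . Y] }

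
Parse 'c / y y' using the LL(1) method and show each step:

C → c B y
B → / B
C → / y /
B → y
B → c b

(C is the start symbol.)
LL(1) parsing maintains a stack (initially the start symbol over $) and the input. At each step: if the stack top is a terminal, match it against the current input token; if it is a non-terminal N, replace it with the RHS of M[N, lookahead] (the unique production whose predict set contains the lookahead).

Stack is shown with the top on the left.

Stack    Input      Action
--------------------------
C $      c / y y $  output C → c B y
c B y $  c / y y $  match 'c'
B y $    / y y $    output B → / B
/ B y $  / y y $    match '/'
B y $    y y $      output B → y
y y $    y y $      match 'y'
y $      y $        match 'y'
$        $          accept

The string is accepted.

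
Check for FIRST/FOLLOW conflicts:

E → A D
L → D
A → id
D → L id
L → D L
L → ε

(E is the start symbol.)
A FIRST/FOLLOW conflict occurs when a non-terminal N has a nullable alternative N → β (β ⇒* ε) and another alternative N → α with FIRST(α) ∩ FOLLOW(N) ≠ ∅: on such a lookahead the parser cannot decide between expanding α and letting N vanish via β.

Nullable non-terminals: L.
FIRST sets used below: FIRST(D) = { 'id' }

L: nullable alternative(s) L → ε; FOLLOW(L) = { 'id' }
  L → D: FIRST \ {ε} = { 'id' } — overlaps FOLLOW(L) on { 'id' }: CONFLICT
  L → D L: FIRST \ {ε} = { 'id' } — overlaps FOLLOW(L) on { 'id' }: CONFLICT
  L → ε: FIRST \ {ε} = { } — this is the only nullable alternative, skip

A, D, E have no nullable alternative, so no FIRST/FOLLOW check is needed there.

So the grammar has 2 FIRST/FOLLOW conflicts (marked CONFLICT above).

Answer: Yes. L → D with FOLLOW(L) on { 'id' }; L → D L with FOLLOW(L) on { 'id' }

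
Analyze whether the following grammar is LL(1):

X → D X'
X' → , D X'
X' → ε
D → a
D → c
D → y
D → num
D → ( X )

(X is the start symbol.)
Yes, the grammar is LL(1).

Relevant sets:
  FOLLOW(X') = { $, ')' }

For X':
  PREDICT(X' → ',' D X') = { ',' }
  PREDICT(X' → ε) = { $, ')' }
For D:
  PREDICT(D → a) = { 'a' }
  PREDICT(D → c) = { 'c' }
  PREDICT(D → y) = { 'y' }
  PREDICT(D → num) = { 'num' }
  PREDICT(D → '(' X ')') = { '(' }
X has a single production, so nothing to check there.

All predict sets are disjoint. The grammar IS LL(1).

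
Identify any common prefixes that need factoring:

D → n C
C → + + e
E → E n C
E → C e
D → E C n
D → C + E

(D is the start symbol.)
No, left-factoring is not needed

Left-factoring is needed when two productions for the same non-terminal
share a common prefix on the right-hand side.

Productions for D:
  D → n C
  D → E C n
  D → C + E
Productions for E:
  E → E n C
  E → C e

No common prefixes found.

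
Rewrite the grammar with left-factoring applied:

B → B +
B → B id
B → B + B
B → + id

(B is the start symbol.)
Left-factoring transforms A → αβ₁ | αβ₂ into A → αA' and A' → β₁ | β₂
(α is the longest common prefix among the alternatives). Repeat until
no nonterminal has two alternatives with a common prefix.

Round 1: B has alternatives sharing prefix 'B'. Introduce B': B → B B'
  Add: B' → +
  Add: B' → id
  Add: B' → + B

Round 2: B' has alternatives sharing prefix '+'. Introduce B'': B' → + B''
  Add: B'' → ε
  Add: B'' → B

No remaining common prefixes — done.

Resulting grammar:
B → B B'
B' → + B''
B'' → ε
B'' → B
B' → id
B → + id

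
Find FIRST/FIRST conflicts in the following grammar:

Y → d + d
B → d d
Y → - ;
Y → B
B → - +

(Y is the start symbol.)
Yes. Y → d '+' d / Y → B on { 'd' }; Y → '-' ';' / Y → B on { '-' }

FIRST sets of the non-terminals at (or reachable through a nullable prefix from) the front of some alternative:
  FIRST(B) = { '-', 'd' }

Productions for Y:
  Y → d + d: FIRST = { 'd' }
  Y → - ;: FIRST = { '-' }
  Y → B: FIRST = { '-', 'd' }
Productions for B:
  B → d d: FIRST = { 'd' }
  B → - +: FIRST = { '-' }

Conflict for Y: Y → d + d and Y → B
  Overlap: { 'd' }
Conflict for Y: Y → - ; and Y → B
  Overlap: { '-' }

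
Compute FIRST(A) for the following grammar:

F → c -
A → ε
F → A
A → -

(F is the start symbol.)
From A → ε:
  - ε-production, so ε ∈ FIRST(A)
From A → -:
  - '-' is a terminal: add '-' and stop

Collecting: FIRST(A) = { '-', ε }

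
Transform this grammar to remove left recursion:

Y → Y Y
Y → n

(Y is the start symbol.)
Y is directly left-recursive. The standard transformation for
  A → A α₁ | ... | A α_m | β₁ | ... | β_n
is
  A  → β₁ A' | ... | β_n A'
  A' → α₁ A' | ... | α_m A' | ε

Y → n becomes Y → n Y'
Y → Y Y becomes Y' → Y Y'
Add Y' → ε

Resulting grammar:
Y → n Y'
Y' → Y Y'
Y' → ε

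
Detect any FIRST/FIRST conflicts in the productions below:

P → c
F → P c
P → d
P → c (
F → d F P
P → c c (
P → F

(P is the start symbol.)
A FIRST/FIRST conflict occurs when two productions N → α and N → β for the same non-terminal have FIRST(α) ∩ FIRST(β) ≠ ∅ (with ε ∈ FIRST of a nullable right-hand side, so two nullable alternatives also conflict).

FIRST sets of the non-terminals at (or reachable through a nullable prefix from) the front of some alternative:
  FIRST(F) = { 'c', 'd' }
  FIRST(P) = { 'c', 'd' }

Productions for P:
  P → c: FIRST = { 'c' }
  P → d: FIRST = { 'd' }
  P → c (: FIRST = { 'c' }
  P → c c (: FIRST = { 'c' }
  P → F: FIRST = { 'c', 'd' }
Productions for F:
  F → P c: FIRST = { 'c', 'd' }
  F → d F P: FIRST = { 'd' }

Conflict for P: P → c and P → c (
  Overlap: { 'c' }
Conflict for P: P → c and P → c c (
  Overlap: { 'c' }
Conflict for P: P → c and P → F
  Overlap: { 'c' }
Conflict for P: P → d and P → F
  Overlap: { 'd' }
Conflict for P: P → c ( and P → c c (
  Overlap: { 'c' }
Conflict for P: P → c ( and P → F
  Overlap: { 'c' }
Conflict for P: P → c c ( and P → F
  Overlap: { 'c' }
Conflict for F: F → P c and F → d F P
  Overlap: { 'd' }

Answer: Yes. P → c / P → c '(' on { 'c' }; P → c / P → c c '(' on { 'c' }; P → c / P → F on { 'c' }; P → d / P → F on { 'd' }; P → c '(' / P → c c '(' on { 'c' }; P → c '(' / P → F on { 'c' }; P → c c '(' / P → F on { 'c' }; F → P c / F → d F P on { 'd' }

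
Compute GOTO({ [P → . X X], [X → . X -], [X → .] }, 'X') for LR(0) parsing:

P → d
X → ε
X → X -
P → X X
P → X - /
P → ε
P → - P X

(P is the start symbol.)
{ [P → X . X], [X → . X -], [X → .], [X → X . -] }

GOTO(I, 'X') = CLOSURE({ [A → αX.β] : [A → α.Xβ] ∈ I, X = 'X' })

Items with dot before 'X', with the dot advanced:
  [P → . X X] → [P → X . X]
  [X → . X -] → [X → X . -]
Closure of the advanced items:
  [P → X . X] has the dot before X: add [X → .], [X → . X -]

GOTO = { [P → X . X], [X → . X -], [X → .], [X → X . -] }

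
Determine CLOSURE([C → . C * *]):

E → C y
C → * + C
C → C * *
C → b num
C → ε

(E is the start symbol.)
{ [C → . * + C], [C → . C * *], [C → . b num], [C → .] }

Start with: [C → . C * *]
  [C → . C * *] has the dot before C: add [C → . * + C], [C → . b num], [C → .]
No further items can be added.

CLOSURE = { [C → . * + C], [C → . C * *], [C → . b num], [C → .] }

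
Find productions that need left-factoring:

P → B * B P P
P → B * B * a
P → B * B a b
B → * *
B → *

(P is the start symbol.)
Yes, P has productions with common prefix 'B * B'; B has productions with common prefix '*'

Left-factoring is needed when two productions for the same non-terminal
share a common prefix on the right-hand side.

Productions for P:
  P → B * B P P
  P → B * B * a
  P → B * B a b
Productions for B:
  B → * *
  B → *

Found common prefix 'B * B' in productions for P
Found common prefix '*' in productions for B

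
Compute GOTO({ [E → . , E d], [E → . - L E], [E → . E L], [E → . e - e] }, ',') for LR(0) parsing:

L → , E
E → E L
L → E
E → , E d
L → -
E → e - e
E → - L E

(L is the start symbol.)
GOTO(I, ',') = CLOSURE({ [A → αX.β] : [A → α.Xβ] ∈ I, X = ',' })

Items with dot before ',', with the dot advanced:
  [E → . , E d] → [E → , . E d]
Closure of the advanced items:
  [E → , . E d] has the dot before E: add [E → . E L], [E → . , E d], [E → . e - e], [E → . - L E]

GOTO = { [E → , . E d], [E → . , E d], [E → . - L E], [E → . E L], [E → . e - e] }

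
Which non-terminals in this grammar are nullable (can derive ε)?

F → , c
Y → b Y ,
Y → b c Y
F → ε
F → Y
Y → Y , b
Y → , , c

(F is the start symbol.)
{ 'F' }

A non-terminal is nullable if it can derive ε (the empty string): either it has an ε-production, or it has a production whose right-hand side consists entirely of nullable non-terminals.

ε-productions: F → ε
So F is immediately nullable.
No further non-terminal can be added: every production for the remaining non-terminals contains a terminal or a non-nullable non-terminal.
Nullable = { 'F' }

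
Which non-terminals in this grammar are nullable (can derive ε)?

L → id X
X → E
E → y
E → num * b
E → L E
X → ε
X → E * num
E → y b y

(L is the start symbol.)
ε-productions: X → ε
So X is immediately nullable.
No further non-terminal can be added: every production for the remaining non-terminals contains a terminal or a non-nullable non-terminal.
Nullable = { 'X' }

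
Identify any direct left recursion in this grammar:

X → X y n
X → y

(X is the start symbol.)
X → X y n: LEFT RECURSIVE (starts with X)
X → y: starts with y

The grammar has direct left recursion on: X.

Answer: Yes, X is left-recursive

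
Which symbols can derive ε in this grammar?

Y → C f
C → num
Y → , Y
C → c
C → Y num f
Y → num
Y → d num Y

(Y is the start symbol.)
A non-terminal is nullable if it can derive ε (the empty string): either it has an ε-production, or it has a production whose right-hand side consists entirely of nullable non-terminals.

There are no ε-productions, so no non-terminal can derive ε.
No non-terminals are nullable.

Answer: None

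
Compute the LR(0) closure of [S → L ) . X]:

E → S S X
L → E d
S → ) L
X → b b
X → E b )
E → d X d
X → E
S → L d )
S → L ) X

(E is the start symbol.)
Start with: [S → L ) . X]
  [S → L ) . X] has the dot before X: add [X → . b b], [X → . E b )], [X → . E]
  [X → . E b )] has the dot before E: add [E → . S S X], [E → . d X d]
  [E → . S S X] has the dot before S: add [S → . ) L], [S → . L d )], [S → . L ) X]
  [S → . L d )] has the dot before L: add [L → . E d]
No further items can be added.

CLOSURE = { [E → . S S X], [E → . d X d], [L → . E d], [S → . ) L], [S → . L ) X], [S → . L d )], [S → L ) . X], [X → . E b )], [X → . E], [X → . b b] }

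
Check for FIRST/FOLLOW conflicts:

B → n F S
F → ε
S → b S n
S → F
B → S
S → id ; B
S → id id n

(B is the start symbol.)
A FIRST/FOLLOW conflict occurs when a non-terminal N has a nullable alternative N → β (β ⇒* ε) and another alternative N → α with FIRST(α) ∩ FOLLOW(N) ≠ ∅: on such a lookahead the parser cannot decide between expanding α and letting N vanish via β.

Nullable non-terminals: B, F, S.
FIRST sets used below: FIRST(S) = { 'b', 'id', ε }, FIRST(F) = { ε }

B: nullable alternative(s) B → S; FOLLOW(B) = { $, 'n' }
  B → n F S: FIRST \ {ε} = { 'n' } — overlaps FOLLOW(B) on { 'n' }: CONFLICT
  B → S: FIRST \ {ε} = { 'b', 'id' } — this is the only nullable alternative, skip
F has a nullable alternative but only one production, so nothing to check.

S: nullable alternative(s) S → F; FOLLOW(S) = { $, 'n' }
  S → b S n: FIRST \ {ε} = { 'b' } — disjoint from FOLLOW(S)
  S → F: FIRST \ {ε} = { } — this is the only nullable alternative, skip
  S → id ; B: FIRST \ {ε} = { 'id' } — disjoint from FOLLOW(S)
  S → id id n: FIRST \ {ε} = { 'id' } — disjoint from FOLLOW(S)

So the grammar has 1 FIRST/FOLLOW conflict (marked CONFLICT above).

Answer: Yes. B → n F S with FOLLOW(B) on { 'n' }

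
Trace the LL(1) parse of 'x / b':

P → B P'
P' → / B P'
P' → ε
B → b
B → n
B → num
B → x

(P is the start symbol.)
LL(1) parsing maintains a stack (initially the start symbol over $) and the input. At each step: if the stack top is a terminal, match it against the current input token; if it is a non-terminal N, replace it with the RHS of M[N, lookahead] (the unique production whose predict set contains the lookahead).

Stack is shown with the top on the left.

Stack     Input    Action
-------------------------
P $       x / b $  output P → B P'
B P' $    x / b $  output B → x
x P' $    x / b $  match 'x'
P' $      / b $    output P' → / B P'
/ B P' $  / b $    match '/'
B P' $    b $      output B → b
b P' $    b $      match 'b'
P' $      $        output P' → ε
$         $        accept

The string is accepted.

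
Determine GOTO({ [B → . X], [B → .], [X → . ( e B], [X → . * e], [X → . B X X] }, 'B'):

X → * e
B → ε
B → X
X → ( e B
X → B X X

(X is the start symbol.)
GOTO(I, 'B') = CLOSURE({ [A → αX.β] : [A → α.Xβ] ∈ I, X = 'B' })

Items with dot before 'B', with the dot advanced:
  [X → . B X X] → [X → B . X X]
Closure of the advanced items:
  [X → B . X X] has the dot before X: add [X → . * e], [X → . ( e B], [X → . B X X]
  [X → . B X X] has the dot before B: add [B → .], [B → . X]

GOTO = { [B → . X], [B → .], [X → . ( e B], [X → . * e], [X → . B X X], [X → B . X X] }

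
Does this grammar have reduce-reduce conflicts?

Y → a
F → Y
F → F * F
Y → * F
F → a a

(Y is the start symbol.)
No reduce-reduce conflicts

A reduce-reduce conflict occurs when an LR(0) state has two complete items [A → α .] and [B → β .] — both call for a reduction, and with no lookahead the parser cannot choose between them.

Augment with Y' → Y and build the canonical LR(0) collection (I0 = CLOSURE({[Y' → . Y]}), then GOTO on every symbol after a dot until no new states appear). It has 10 states:
  I0: { [Y → . * F], [Y → . a], [Y' → . Y] }  — shift
  I1: { [F → . F * F], [F → . Y], [F → . a a], [Y → * . F], [Y → . * F], [Y → . a] }  — shift
  I2: { [Y' → Y .] }  — accept
  I3: { [Y → a .] }  — reduce
  I4: { [F → F . * F], [Y → * F .] }  — shift, reduce
  I5: { [F → Y .] }  — reduce
  I6: { [F → a . a], [Y → a .] }  — shift, reduce
  I7: { [F → a a .] }  — reduce
  I8: { [F → . F * F], [F → . Y], [F → . a a], [F → F * . F], [Y → . * F], [Y → . a] }  — shift
  I9: { [F → F * F .], [F → F . * F] }  — shift, reduce

No state contains more than one complete item.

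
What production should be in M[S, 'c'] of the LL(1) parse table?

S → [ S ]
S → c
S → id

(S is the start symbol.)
S → c

To find M[S, 'c'], we find productions for S where 'c' is in the predict set (PREDICT(N → α) = (FIRST(α) \ {ε}) ∪ (FOLLOW(N) if α ⇒* ε)).

S → [ S ]: PREDICT = { '[' }
S → c: PREDICT = { 'c' }
  'c' is in predict set, so this production goes in M[S, 'c']
S → id: PREDICT = { 'id' }

M[S, 'c'] = S → c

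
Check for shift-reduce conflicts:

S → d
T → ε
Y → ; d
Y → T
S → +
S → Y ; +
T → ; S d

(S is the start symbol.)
Yes — I0: [T → .] vs [S → . +]; I2: [T → .] vs [S → . +]

A shift-reduce conflict occurs when an LR(0) state has both:
  - a complete (reduce) item [A → α .] (dot at the end), and
  - a shift item [B → β . c γ] (dot before a terminal).

Augment with S' → S and build the canonical LR(0) collection (I0 = CLOSURE({[S' → . S]}), then GOTO on every symbol after a dot until no new states appear). It has 12 states:
  I0: { [S → . +], [S → . Y ; +], [S → . d], [S' → . S], [T → . ; S d], [T → .], [Y → . ; d], [Y → . T] }  — shift, reduce
  I1: { [S → + .] }  — reduce
  I2: { [S → . +], [S → . Y ; +], [S → . d], [T → . ; S d], [T → .], [T → ; . S d], [Y → . ; d], [Y → . T], [Y → ; . d] }  — shift, reduce
  I3: { [S' → S .] }  — accept
  I4: { [Y → T .] }  — reduce
  I5: { [S → Y . ; +] }  — shift
  I6: { [S → d .] }  — reduce
  I7: { [S → Y ; . +] }  — shift
  I8: { [S → Y ; + .] }  — reduce
  I9: { [T → ; S . d] }  — shift
  I10: { [S → d .], [Y → ; d .] }  — 2 reduces
  I11: { [T → ; S d .] }  — reduce

I0 contains reduce item [T → .] and shift items [S → . +], [S → . d], [T → . ; S d], [Y → . ; d] — shift-reduce conflict.
I2 contains reduce item [T → .] and shift items [S → . +], [S → . d], [T → . ; S d], [Y → . ; d], [Y → ; . d] — shift-reduce conflict.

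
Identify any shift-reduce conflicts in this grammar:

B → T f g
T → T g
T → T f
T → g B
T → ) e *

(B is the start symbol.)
A shift-reduce conflict occurs when an LR(0) state has both:
  - a complete (reduce) item [A → α .] (dot at the end), and
  - a shift item [B → β . c γ] (dot before a terminal).

Augment with B' → B and build the canonical LR(0) collection (I0 = CLOSURE({[B' → . B]}), then GOTO on every symbol after a dot until no new states appear). It has 11 states:
  I0: { [B → . T f g], [B' → . B], [T → . ) e *], [T → . T f], [T → . T g], [T → . g B] }  — shift
  I1: { [T → ) . e *] }  — shift
  I2: { [B' → B .] }  — accept
  I3: { [B → T . f g], [T → T . f], [T → T . g] }  — shift
  I4: { [B → . T f g], [T → . ) e *], [T → . T f], [T → . T g], [T → . g B], [T → g . B] }  — shift
  I5: { [T → g B .] }  — reduce
  I6: { [B → T f . g], [T → T f .] }  — shift, reduce
  I7: { [T → T g .] }  — reduce
  I8: { [B → T f g .] }  — reduce
  I9: { [T → ) e . *] }  — shift
  I10: { [T → ) e * .] }  — reduce

I6 contains reduce item [T → T f .] and shift item [B → T f . g] — shift-reduce conflict.

Answer: Yes — I6: [T → T f .] vs [B → T f . g]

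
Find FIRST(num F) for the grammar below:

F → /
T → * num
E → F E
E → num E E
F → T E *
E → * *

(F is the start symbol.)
{ 'num' }

To compute FIRST(num F), process the symbols left to right:
Symbol num is a terminal. Add 'num' and stop.
FIRST(num F) = { 'num' }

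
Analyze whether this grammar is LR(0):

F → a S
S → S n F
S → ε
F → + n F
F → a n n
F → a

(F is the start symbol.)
No. Shift-reduce conflict between [F → a .] and [F → a . n n]

A grammar is LR(0) if no state in the canonical LR(0) collection has:
  - both a shift item (dot before a terminal) and a complete item (shift-reduce conflict), or
  - two or more complete items (reduce-reduce conflict; the accept item [F' → F .] counts as a complete item here).

Augment with F' → F and build the canonical LR(0) collection (I0 = CLOSURE({[F' → . F]}), then GOTO on every symbol after a dot until no new states appear). It has 11 states:
  I0: { [F → . + n F], [F → . a S], [F → . a n n], [F → . a], [F' → . F] }  — shift
  I1: { [F → + . n F] }  — shift
  I2: { [F' → F .] }  — accept
  I3: { [F → a . S], [F → a . n n], [F → a .], [S → . S n F], [S → .] }  — shift, 2 reduces
  I4: { [F → a S .], [S → S . n F] }  — shift, reduce
  I5: { [F → a n . n] }  — shift
  I6: { [F → a n n .] }  — reduce
  I7: { [F → . + n F], [F → . a S], [F → . a n n], [F → . a], [S → S n . F] }  — shift
  I8: { [S → S n F .] }  — reduce
  I9: { [F → + n . F], [F → . + n F], [F → . a S], [F → . a n n], [F → . a] }  — shift
  I10: { [F → + n F .] }  — reduce

Conflict in state I3:
  Shift-reduce conflict between [F → a .] and [F → a . n n]
So the grammar is NOT LR(0).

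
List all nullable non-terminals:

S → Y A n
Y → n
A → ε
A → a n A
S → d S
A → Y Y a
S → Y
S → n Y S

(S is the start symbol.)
ε-productions: A → ε
So A is immediately nullable.
No further non-terminal can be added: every production for the remaining non-terminals contains a terminal or a non-nullable non-terminal.
Nullable = { 'A' }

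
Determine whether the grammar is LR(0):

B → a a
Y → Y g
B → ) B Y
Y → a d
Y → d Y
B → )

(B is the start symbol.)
No. Shift-reduce conflict between [B → ) .] and [B → . )]

A grammar is LR(0) if no state in the canonical LR(0) collection has:
  - both a shift item (dot before a terminal) and a complete item (shift-reduce conflict), or
  - two or more complete items (reduce-reduce conflict; the accept item [B' → B .] counts as a complete item here).

Augment with B' → B and build the canonical LR(0) collection (I0 = CLOSURE({[B' → . B]}), then GOTO on every symbol after a dot until no new states appear). It has 12 states:
  I0: { [B → . ) B Y], [B → . )], [B → . a a], [B' → . B] }  — shift
  I1: { [B → ) . B Y], [B → ) .], [B → . ) B Y], [B → . )], [B → . a a] }  — shift, reduce
  I2: { [B' → B .] }  — accept
  I3: { [B → a . a] }  — shift
  I4: { [B → a a .] }  — reduce
  I5: { [B → ) B . Y], [Y → . Y g], [Y → . a d], [Y → . d Y] }  — shift
  I6: { [B → ) B Y .], [Y → Y . g] }  — shift, reduce
  I7: { [Y → a . d] }  — shift
  I8: { [Y → . Y g], [Y → . a d], [Y → . d Y], [Y → d . Y] }  — shift
  I9: { [Y → Y . g], [Y → d Y .] }  — shift, reduce
  I10: { [Y → Y g .] }  — reduce
  I11: { [Y → a d .] }  — reduce

Conflict in state I1:
  Shift-reduce conflict between [B → ) .] and [B → . )]
So the grammar is NOT LR(0).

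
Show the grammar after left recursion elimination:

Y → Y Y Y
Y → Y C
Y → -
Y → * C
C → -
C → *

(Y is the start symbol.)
Y → - Y'
Y → * C Y'
Y' → Y Y Y'
Y' → C Y'
Y' → ε
C → -
C → *

Y is directly left-recursive. The standard transformation for
  A → A α₁ | ... | A α_m | β₁ | ... | β_n
is
  A  → β₁ A' | ... | β_n A'
  A' → α₁ A' | ... | α_m A' | ε

Y → - becomes Y → - Y'
Y → * C becomes Y → * C Y'
Y → Y Y Y becomes Y' → Y Y Y'
Y → Y C becomes Y' → C Y'
Add Y' → ε

Productions for other non-terminals are unchanged:
  C → -
  C → *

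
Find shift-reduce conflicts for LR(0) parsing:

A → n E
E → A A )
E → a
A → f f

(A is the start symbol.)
No shift-reduce conflicts

Augment with A' → A and build the canonical LR(0) collection (I0 = CLOSURE({[A' → . A]}), then GOTO on every symbol after a dot until no new states appear). It has 10 states:
  I0: { [A → . f f], [A → . n E], [A' → . A] }  — shift
  I1: { [A' → A .] }  — accept
  I2: { [A → f . f] }  — shift
  I3: { [A → . f f], [A → . n E], [A → n . E], [E → . A A )], [E → . a] }  — shift
  I4: { [A → . f f], [A → . n E], [E → A . A )] }  — shift
  I5: { [A → n E .] }  — reduce
  I6: { [E → a .] }  — reduce
  I7: { [E → A A . )] }  — shift
  I8: { [E → A A ) .] }  — reduce
  I9: { [A → f f .] }  — reduce

No state contains both a complete item and a shift item.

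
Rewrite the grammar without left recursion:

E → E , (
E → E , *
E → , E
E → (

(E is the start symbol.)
E → , E E'
E → ( E'
E' → , ( E'
E' → , * E'
E' → ε

E is directly left-recursive. The standard transformation for
  A → A α₁ | ... | A α_m | β₁ | ... | β_n
is
  A  → β₁ A' | ... | β_n A'
  A' → α₁ A' | ... | α_m A' | ε

E → , E becomes E → , E E'
E → ( becomes E → ( E'
E → E , ( becomes E' → , ( E'
E → E , * becomes E' → , * E'
Add E' → ε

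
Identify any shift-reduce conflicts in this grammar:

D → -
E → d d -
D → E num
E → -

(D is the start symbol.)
A shift-reduce conflict occurs when an LR(0) state has both:
  - a complete (reduce) item [A → α .] (dot at the end), and
  - a shift item [B → β . c γ] (dot before a terminal).

Augment with D' → D and build the canonical LR(0) collection (I0 = CLOSURE({[D' → . D]}), then GOTO on every symbol after a dot until no new states appear). It has 8 states:
  I0: { [D → . -], [D → . E num], [D' → . D], [E → . -], [E → . d d -] }  — shift
  I1: { [D → - .], [E → - .] }  — 2 reduces
  I2: { [D' → D .] }  — accept
  I3: { [D → E . num] }  — shift
  I4: { [E → d . d -] }  — shift
  I5: { [E → d d . -] }  — shift
  I6: { [E → d d - .] }  — reduce
  I7: { [D → E num .] }  — reduce

No state contains both a complete item and a shift item.

Answer: No shift-reduce conflicts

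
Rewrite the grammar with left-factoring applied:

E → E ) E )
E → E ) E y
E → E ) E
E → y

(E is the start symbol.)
E → E ) E E'
E' → )
E' → y
E' → ε
E → y

Left-factoring transforms A → αβ₁ | αβ₂ into A → αA' and A' → β₁ | β₂
(α is the longest common prefix among the alternatives). Repeat until
no nonterminal has two alternatives with a common prefix.

Round 1: E has alternatives sharing prefix 'E ) E'. Introduce E': E → E ) E E'
  Add: E' → )
  Add: E' → y
  Add: E' → ε

No remaining common prefixes — done.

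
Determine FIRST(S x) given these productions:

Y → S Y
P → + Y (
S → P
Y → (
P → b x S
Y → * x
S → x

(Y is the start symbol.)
FIRST sets of the non-terminals involved (from the grammar, by fixed-point iteration):
  FIRST(S) = { '+', 'b', 'x' }

To compute FIRST(S x), process the symbols left to right:
Symbol S is a non-terminal. Add FIRST(S) \ {ε} = { '+', 'b', 'x' }
S is not nullable (ε ∉ FIRST(S)), so stop here.
FIRST(S x) = { '+', 'b', 'x' }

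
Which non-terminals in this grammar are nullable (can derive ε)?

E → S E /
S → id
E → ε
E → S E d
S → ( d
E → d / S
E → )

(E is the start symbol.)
ε-productions: E → ε
So E is immediately nullable.
No further non-terminal can be added: every production for the remaining non-terminals contains a terminal or a non-nullable non-terminal.
Nullable = { 'E' }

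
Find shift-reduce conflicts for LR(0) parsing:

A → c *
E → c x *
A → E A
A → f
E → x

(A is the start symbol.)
A shift-reduce conflict occurs when an LR(0) state has both:
  - a complete (reduce) item [A → α .] (dot at the end), and
  - a shift item [B → β . c γ] (dot before a terminal).

Augment with A' → A and build the canonical LR(0) collection (I0 = CLOSURE({[A' → . A]}), then GOTO on every symbol after a dot until no new states appear). It has 10 states:
  I0: { [A → . E A], [A → . c *], [A → . f], [A' → . A], [E → . c x *], [E → . x] }  — shift
  I1: { [A' → A .] }  — accept
  I2: { [A → . E A], [A → . c *], [A → . f], [A → E . A], [E → . c x *], [E → . x] }  — shift
  I3: { [A → c . *], [E → c . x *] }  — shift
  I4: { [A → f .] }  — reduce
  I5: { [E → x .] }  — reduce
  I6: { [A → c * .] }  — reduce
  I7: { [E → c x . *] }  — shift
  I8: { [E → c x * .] }  — reduce
  I9: { [A → E A .] }  — reduce

No state contains both a complete item and a shift item.

Answer: No shift-reduce conflicts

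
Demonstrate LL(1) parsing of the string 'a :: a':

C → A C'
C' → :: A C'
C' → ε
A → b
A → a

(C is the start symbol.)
LL(1) parsing maintains a stack (initially the start symbol over $) and the input. At each step: if the stack top is a terminal, match it against the current input token; if it is a non-terminal N, replace it with the RHS of M[N, lookahead] (the unique production whose predict set contains the lookahead).

Stack is shown with the top on the left.

Stack      Input     Action
---------------------------
C $        a :: a $  output C → A C'
A C' $     a :: a $  output A → a
a C' $     a :: a $  match 'a'
C' $       :: a $    output C' → :: A C'
:: A C' $  :: a $    match '::'
A C' $     a $       output A → a
a C' $     a $       match 'a'
C' $       $         output C' → ε
$          $         accept

The string is accepted.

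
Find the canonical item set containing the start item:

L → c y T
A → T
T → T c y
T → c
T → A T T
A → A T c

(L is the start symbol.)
First, augment the grammar with L' → L
I₀ = CLOSURE({ [L' → . L] }):
  [L' → . L] has the dot before L: add [L → . c y T]
No further items can be added.

I₀ = { [L → . c y T], [L' → . L] }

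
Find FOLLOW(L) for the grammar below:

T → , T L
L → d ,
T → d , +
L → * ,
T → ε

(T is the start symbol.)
In T → , T L: L is at the end, add FOLLOW(T)

The FOLLOW sets referred to above (computed the same way, to a fixed point):
  FOLLOW(T) = { $, '*', 'd' }

Taking the union: FOLLOW(L) = { $, '*', 'd' }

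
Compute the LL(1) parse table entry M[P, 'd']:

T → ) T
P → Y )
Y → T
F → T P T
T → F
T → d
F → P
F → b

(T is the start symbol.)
To find M[P, 'd'], we find productions for P where 'd' is in the predict set (PREDICT(N → α) = (FIRST(α) \ {ε}) ∪ (FOLLOW(N) if α ⇒* ε)).

Relevant sets:
  FIRST(Y) = { ')', 'b', 'd' }

P → Y ): PREDICT = { ')', 'b', 'd' }
  'd' is in predict set, so this production goes in M[P, 'd']

M[P, 'd'] = P → Y )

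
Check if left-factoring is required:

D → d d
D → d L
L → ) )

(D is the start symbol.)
Left-factoring is needed when two productions for the same non-terminal
share a common prefix on the right-hand side.

Productions for D:
  D → d d
  D → d L

Found common prefix 'd' in productions for D

Answer: Yes, D has productions with common prefix 'd'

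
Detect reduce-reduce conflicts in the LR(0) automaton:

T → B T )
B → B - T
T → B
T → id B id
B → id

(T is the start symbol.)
Augment with T' → T and build the canonical LR(0) collection (I0 = CLOSURE({[T' → . T]}), then GOTO on every symbol after a dot until no new states appear). It has 11 states:
  I0: { [B → . B - T], [B → . id], [T → . B T )], [T → . B], [T → . id B id], [T' → . T] }  — shift
  I1: { [B → . B - T], [B → . id], [B → B . - T], [T → . B T )], [T → . B], [T → . id B id], [T → B . T )], [T → B .] }  — shift, reduce
  I2: { [T' → T .] }  — accept
  I3: { [B → . B - T], [B → . id], [B → id .], [T → id . B id] }  — shift, reduce
  I4: { [B → B . - T], [T → id B . id] }  — shift
  I5: { [B → id .] }  — reduce
  I6: { [B → . B - T], [B → . id], [B → B - . T], [T → . B T )], [T → . B], [T → . id B id] }  — shift
  I7: { [T → id B id .] }  — reduce
  I8: { [B → B - T .] }  — reduce
  I9: { [T → B T . )] }  — shift
  I10: { [T → B T ) .] }  — reduce

No state contains more than one complete item.

Answer: No reduce-reduce conflicts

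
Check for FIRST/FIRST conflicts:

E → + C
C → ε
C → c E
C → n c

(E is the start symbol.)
No FIRST/FIRST conflicts.

A FIRST/FIRST conflict occurs when two productions N → α and N → β for the same non-terminal have FIRST(α) ∩ FIRST(β) ≠ ∅ (with ε ∈ FIRST of a nullable right-hand side, so two nullable alternatives also conflict).

Productions for C:
  C → ε: FIRST = { ε }
  C → c E: FIRST = { 'c' }
  C → n c: FIRST = { 'n' }
E has only one production, so no FIRST/FIRST conflict is possible there.

All alternatives of each non-terminal have pairwise disjoint FIRST sets.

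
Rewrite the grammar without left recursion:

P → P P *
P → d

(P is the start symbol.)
P → d P'
P' → P * P'
P' → ε

P is directly left-recursive. The standard transformation for
  A → A α₁ | ... | A α_m | β₁ | ... | β_n
is
  A  → β₁ A' | ... | β_n A'
  A' → α₁ A' | ... | α_m A' | ε

P → d becomes P → d P'
P → P P * becomes P' → P * P'
Add P' → ε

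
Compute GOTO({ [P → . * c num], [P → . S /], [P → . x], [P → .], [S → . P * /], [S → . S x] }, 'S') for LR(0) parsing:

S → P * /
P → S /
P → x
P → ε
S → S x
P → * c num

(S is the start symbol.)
GOTO(I, 'S') = CLOSURE({ [A → αX.β] : [A → α.Xβ] ∈ I, X = 'S' })

Items with dot before 'S', with the dot advanced:
  [P → . S /] → [P → S . /]
  [S → . S x] → [S → S . x]
Closure adds nothing (no advanced item has the dot before a non-terminal).

GOTO = { [P → S . /], [S → S . x] }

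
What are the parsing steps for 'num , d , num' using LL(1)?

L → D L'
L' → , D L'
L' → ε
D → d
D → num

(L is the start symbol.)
Stack is shown with the top on the left.

Stack     Input            Action
---------------------------------
L $       num , d , num $  output L → D L'
D L' $    num , d , num $  output D → num
num L' $  num , d , num $  match 'num'
L' $      , d , num $      output L' → , D L'
, D L' $  , d , num $      match ','
D L' $    d , num $        output D → d
d L' $    d , num $        match 'd'
L' $      , num $          output L' → , D L'
, D L' $  , num $          match ','
D L' $    num $            output D → num
num L' $  num $            match 'num'
L' $      $                output L' → ε
$         $                accept

The string is accepted.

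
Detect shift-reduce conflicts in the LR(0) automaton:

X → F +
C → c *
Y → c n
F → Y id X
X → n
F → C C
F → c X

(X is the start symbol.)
No shift-reduce conflicts

Augment with X' → X and build the canonical LR(0) collection (I0 = CLOSURE({[X' → . X]}), then GOTO on every symbol after a dot until no new states appear). It has 15 states:
  I0: { [C → . c *], [F → . C C], [F → . Y id X], [F → . c X], [X → . F +], [X → . n], [X' → . X], [Y → . c n] }  — shift
  I1: { [C → . c *], [F → C . C] }  — shift
  I2: { [X → F . +] }  — shift
  I3: { [X' → X .] }  — accept
  I4: { [F → Y . id X] }  — shift
  I5: { [C → . c *], [C → c . *], [F → . C C], [F → . Y id X], [F → . c X], [F → c . X], [X → . F +], [X → . n], [Y → . c n], [Y → c . n] }  — shift
  I6: { [X → n .] }  — reduce
  I7: { [C → c * .] }  — reduce
  I8: { [F → c X .] }  — reduce
  I9: { [X → n .], [Y → c n .] }  — 2 reduces
  I10: { [C → . c *], [F → . C C], [F → . Y id X], [F → . c X], [F → Y id . X], [X → . F +], [X → . n], [Y → . c n] }  — shift
  I11: { [F → Y id X .] }  — reduce
  I12: { [X → F + .] }  — reduce
  I13: { [F → C C .] }  — reduce
  I14: { [C → c . *] }  — shift

No state contains both a complete item and a shift item.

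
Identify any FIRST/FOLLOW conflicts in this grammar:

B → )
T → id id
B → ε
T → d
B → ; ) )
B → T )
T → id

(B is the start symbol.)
A FIRST/FOLLOW conflict occurs when a non-terminal N has a nullable alternative N → β (β ⇒* ε) and another alternative N → α with FIRST(α) ∩ FOLLOW(N) ≠ ∅: on such a lookahead the parser cannot decide between expanding α and letting N vanish via β.

Nullable non-terminals: B.
FIRST sets used below: FIRST(T) = { 'd', 'id' }

B: nullable alternative(s) B → ε; FOLLOW(B) = { $ }
  B → ): FIRST \ {ε} = { ')' } — disjoint from FOLLOW(B)
  B → ε: FIRST \ {ε} = { } — this is the only nullable alternative, skip
  B → ; ) ): FIRST \ {ε} = { ';' } — disjoint from FOLLOW(B)
  B → T ): FIRST \ {ε} = { 'd', 'id' } — disjoint from FOLLOW(B)

T has no nullable alternative, so no FIRST/FOLLOW check is needed there.

No FIRST/FOLLOW conflicts found.

Answer: No FIRST/FOLLOW conflicts.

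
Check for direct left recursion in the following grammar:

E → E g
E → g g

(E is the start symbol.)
Yes, E is left-recursive

Direct left recursion occurs when N → N α for some non-terminal N (the right-hand side begins with the left-hand side itself).

E → E g: LEFT RECURSIVE (starts with E)
E → g g: starts with g

The grammar has direct left recursion on: E.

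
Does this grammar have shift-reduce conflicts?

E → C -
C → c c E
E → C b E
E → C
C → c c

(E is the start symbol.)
Yes — I1: [E → C .] vs [E → C . -]; I4: [C → c c .] vs [C → . c c]

A shift-reduce conflict occurs when an LR(0) state has both:
  - a complete (reduce) item [A → α .] (dot at the end), and
  - a shift item [B → β . c γ] (dot before a terminal).

Augment with E' → E and build the canonical LR(0) collection (I0 = CLOSURE({[E' → . E]}), then GOTO on every symbol after a dot until no new states appear). It has 9 states:
  I0: { [C → . c c E], [C → . c c], [E → . C -], [E → . C b E], [E → . C], [E' → . E] }  — shift
  I1: { [E → C . -], [E → C . b E], [E → C .] }  — shift, reduce
  I2: { [E' → E .] }  — accept
  I3: { [C → c . c E], [C → c . c] }  — shift
  I4: { [C → . c c E], [C → . c c], [C → c c . E], [C → c c .], [E → . C -], [E → . C b E], [E → . C] }  — shift, reduce
  I5: { [C → c c E .] }  — reduce
  I6: { [E → C - .] }  — reduce
  I7: { [C → . c c E], [C → . c c], [E → . C -], [E → . C b E], [E → . C], [E → C b . E] }  — shift
  I8: { [E → C b E .] }  — reduce

I1 contains reduce item [E → C .] and shift items [E → C . -], [E → C . b E] — shift-reduce conflict.
I4 contains reduce item [C → c c .] and shift items [C → . c c], [C → . c c E] — shift-reduce conflict.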